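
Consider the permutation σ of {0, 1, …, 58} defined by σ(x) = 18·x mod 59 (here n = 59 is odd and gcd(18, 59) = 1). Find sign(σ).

Trace 22: π^k(22) = [22, 42, 48, 38, 35, 40, 12] for k=0..6.
Cycle lengths of π_18 on ℤ/59ℤ: [58, 1]; 2 cycles in total.
With 2 cycles on 59 points, sign = (−1)^{59−2} = -1.

-1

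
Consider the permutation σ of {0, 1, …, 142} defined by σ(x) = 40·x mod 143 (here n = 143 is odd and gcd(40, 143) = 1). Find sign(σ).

-1

Orbit of 131 under x↦40x: [131, 92, 105, 53, 118, 1, 40]… (length divides ord_143(40)).
26 cycles of lengths [10, 10, 10, 10, 10, 10, 10, 10, 10, 10, 10, 10, 10, 1, 1, 1, 1, 1, 1, 1, 1, 1, 1, 1, 1, 1].
143 − 26 = 117 transpositions; sign(π) = (−1)^117 = -1.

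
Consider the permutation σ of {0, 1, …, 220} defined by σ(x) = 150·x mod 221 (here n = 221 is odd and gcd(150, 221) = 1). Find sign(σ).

Trace 28: π^k(28) = [28, 1, 150, 179, 109, 217, 63] for k=0..6.
The orbit structure of x ↦ 150x mod 221: 7 orbits of sizes [48, 48, 48, 48, 16, 12, 1].
Σ(ℓ_i−1) = 221−7 = 214; sign = (−1)^214 = +1.

+1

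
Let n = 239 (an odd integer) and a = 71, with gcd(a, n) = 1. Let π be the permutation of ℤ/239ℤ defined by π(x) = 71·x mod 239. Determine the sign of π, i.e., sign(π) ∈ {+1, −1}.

Orbit of 75 under x↦71x: [75, 67, 216, 40, 211, 163, 101]… (length divides ord_239(71)).
Decompose π into cycles: lengths [17, 17, 17, 17, 17, 17, 17, 17, 17, 17, 17, 17, 17, 17, 1] (15 cycles, including the fixed point 0).
sign(π) = (−1)^{n − #cycles} = (−1)^{239−15} = (−1)^224 = +1.

+1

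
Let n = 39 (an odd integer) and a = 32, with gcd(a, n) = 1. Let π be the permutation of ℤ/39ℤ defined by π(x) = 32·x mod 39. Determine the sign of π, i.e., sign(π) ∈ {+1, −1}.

+1

Orbit of 8 under x↦32x: [8, 22, 2, 25, 20, 16, 5]… (length divides ord_39(32)).
5 cycles of lengths [12, 12, 12, 2, 1].
39 − 5 = 34 transpositions; sign(π) = (−1)^34 = +1.
The Jacobi symbol (32|39) = +1 (Zolotarev) agrees.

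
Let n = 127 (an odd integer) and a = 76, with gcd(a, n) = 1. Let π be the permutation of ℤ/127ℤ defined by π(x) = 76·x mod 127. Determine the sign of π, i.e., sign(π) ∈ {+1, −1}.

Orbit of 2 under x↦76x: [2, 25, 122, 1, 76, 61, 64]… (length divides ord_127(76)).
π_76 has 7 disjoint cycles with lengths [21, 21, 21, 21, 21, 21, 1] on {0,…,126}.
With 7 cycles on 127 points, sign = (−1)^{127−7} = +1.
Zolotarev: (76|127) = +1, matching the cycle-count sign.

+1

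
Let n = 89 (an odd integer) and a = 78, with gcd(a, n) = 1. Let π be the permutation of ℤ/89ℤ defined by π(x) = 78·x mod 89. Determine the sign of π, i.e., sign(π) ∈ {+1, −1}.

Orbit of 39 under x↦78x: [39, 16, 2, 67, 64, 8, 1]… (length divides ord_89(78)).
Cycle type of π: 11×8 + 1; total 9 cycles.
With 9 cycles on 89 points, sign = (−1)^{89−9} = +1.
Zolotarev: (78|89) = +1, matching the cycle-count sign.

+1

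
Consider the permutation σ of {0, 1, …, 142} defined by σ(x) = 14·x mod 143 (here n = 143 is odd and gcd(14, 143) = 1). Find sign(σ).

Trace 27: π^k(27) = [27, 92, 1, 14, 53] for k=0..4.
Decompose π into cycles: lengths [5, 5, 5, 5, 5, 5, 5, 5, 5, 5, 5, 5, 5, 5, 5, 5, 5, 5, 5, 5, 5, 5, 5, 5, 5, 5, 1, 1, 1, 1, 1, 1, 1, 1, 1, 1, 1, 1, 1] (39 cycles, including the fixed point 0).
n − c = 143 − 39 = 104; sign = (−1)^104 = +1.

+1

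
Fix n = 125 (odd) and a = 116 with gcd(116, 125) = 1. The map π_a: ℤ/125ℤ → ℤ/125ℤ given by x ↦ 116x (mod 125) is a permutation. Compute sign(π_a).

Trace 71: π^k(71) = [71, 111, 1, 116, 81, 21, 61] for k=0..6.
13 cycles of lengths [25, 25, 25, 25, 5, 5, 5, 5, 1, 1, 1, 1, 1].
13 cycles on 125: each ℓ→(−1)^(ℓ−1), product (−1)^112 = +1.
(116|125)_J = +1 (Zolotarev's lemma cross-check).

+1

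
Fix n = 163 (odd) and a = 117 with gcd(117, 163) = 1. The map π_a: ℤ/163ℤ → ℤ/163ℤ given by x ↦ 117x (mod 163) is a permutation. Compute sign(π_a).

Trace 90: π^k(90) = [90, 98, 56, 32, 158, 67, 15] for k=0..6.
2 cycles of lengths [162, 1].
sign(π) = (−1)^{n − #cycles} = (−1)^{163−2} = (−1)^161 = -1.
Check: (117/163) = -1 by Zolotarev.

-1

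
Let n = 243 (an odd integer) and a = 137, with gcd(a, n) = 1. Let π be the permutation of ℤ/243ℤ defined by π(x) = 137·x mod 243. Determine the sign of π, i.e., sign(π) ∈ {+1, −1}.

-1

Start at x=29: 29 → 85 → 224 → 70 → 113 → 172 → 236 → … (one orbit).
π_137 has 6 disjoint cycles with lengths [162, 54, 18, 6, 2, 1] on {0,…,242}.
n − c = 243 − 6 = 237; sign = (−1)^237 = -1.
Via Zolotarev, sign(π_{137}) = (137|243) = -1.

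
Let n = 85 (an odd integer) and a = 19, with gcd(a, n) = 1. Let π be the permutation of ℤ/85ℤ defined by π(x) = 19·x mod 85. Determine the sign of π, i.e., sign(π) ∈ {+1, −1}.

Trace 16: π^k(16) = [16, 49, 81, 9, 1, 19, 21] for k=0..6.
Cycle type of π: 8×10 + 2×2 + 1; total 13 cycles.
85 − 13 = 72 transpositions; sign(π) = (−1)^72 = +1.
The Jacobi symbol (19|85) = +1 (Zolotarev) agrees.

+1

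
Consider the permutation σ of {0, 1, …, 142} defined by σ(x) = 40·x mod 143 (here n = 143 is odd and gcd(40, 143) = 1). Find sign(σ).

Orbit of 27 under x↦40x: [27, 79, 14, 131, 92, 105, 53]… (length divides ord_143(40)).
The orbit structure of x ↦ 40x mod 143: 26 orbits of sizes [10, 10, 10, 10, 10, 10, 10, 10, 10, 10, 10, 10, 10, 1, 1, 1, 1, 1, 1, 1, 1, 1, 1, 1, 1, 1].
26 cycles on 143: each ℓ→(−1)^(ℓ−1), product (−1)^117 = -1.
Check: (40/143) = -1 by Zolotarev.

-1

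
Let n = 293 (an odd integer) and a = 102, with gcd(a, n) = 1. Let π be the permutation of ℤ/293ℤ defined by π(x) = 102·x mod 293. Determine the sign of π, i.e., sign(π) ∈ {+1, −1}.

Orbit of 71 under x↦102x: [71, 210, 31, 232, 224, 287, 267]… (length divides ord_293(102)).
Cycle type of π: 146×2 + 1; total 3 cycles.
sign(π) = (−1)^{n − #cycles} = (−1)^{293−3} = (−1)^290 = +1.
Check: (102/293) = +1 by Zolotarev.

+1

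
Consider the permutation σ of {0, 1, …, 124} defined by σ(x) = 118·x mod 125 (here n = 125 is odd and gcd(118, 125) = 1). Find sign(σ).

Orbit of 68 under x↦118x: [68, 24, 82, 51, 18, 124, 7]… (length divides ord_125(118)).
Decompose π into cycles: lengths [20, 20, 20, 20, 20, 4, 4, 4, 4, 4, 4, 1] (12 cycles, including the fixed point 0).
12 cycles on 125: each ℓ→(−1)^(ℓ−1), product (−1)^113 = -1.
Via Zolotarev, sign(π_{118}) = (118|125) = -1.

-1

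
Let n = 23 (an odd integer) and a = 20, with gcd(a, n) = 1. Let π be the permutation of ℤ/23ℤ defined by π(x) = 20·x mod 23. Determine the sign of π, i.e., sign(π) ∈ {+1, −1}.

Orbit of 14 under x↦20x: [14, 4, 11, 13, 7, 2, 17]… (length divides ord_23(20)).
Cycle lengths of π_20 on ℤ/23ℤ: [22, 1]; 2 cycles in total.
With 2 cycles on 23 points, sign = (−1)^{23−2} = -1.
Check: (20/23) = -1 by Zolotarev.

-1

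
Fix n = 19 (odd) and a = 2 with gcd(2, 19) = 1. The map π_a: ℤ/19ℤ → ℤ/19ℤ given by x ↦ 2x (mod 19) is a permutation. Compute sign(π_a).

Start at x=14: 14 → 9 → 18 → 17 → 15 → 11 → 3 → … (one orbit).
Decompose π into cycles: lengths [18, 1] (2 cycles, including the fixed point 0).
With 2 cycles on 19 points, sign = (−1)^{19−2} = -1.

-1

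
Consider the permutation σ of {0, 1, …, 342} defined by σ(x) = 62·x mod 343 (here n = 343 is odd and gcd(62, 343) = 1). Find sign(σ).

-1

Orbit of 251 under x↦62x: [251, 127, 328, 99, 307, 169, 188]… (length divides ord_343(62)).
10 cycles of lengths [98, 98, 98, 14, 14, 14, 2, 2, 2, 1].
Σ(ℓ_i−1) = 343−10 = 333; sign = (−1)^333 = -1.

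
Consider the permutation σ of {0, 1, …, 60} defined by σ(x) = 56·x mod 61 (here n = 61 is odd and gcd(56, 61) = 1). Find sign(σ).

+1

Orbit of 9 under x↦56x: [9, 16, 42, 34, 13, 57, 20]… (length divides ord_61(56)).
The orbit structure of x ↦ 56x mod 61: 5 orbits of sizes [15, 15, 15, 15, 1].
Σ(ℓ_i−1) = 61−5 = 56; sign = (−1)^56 = +1.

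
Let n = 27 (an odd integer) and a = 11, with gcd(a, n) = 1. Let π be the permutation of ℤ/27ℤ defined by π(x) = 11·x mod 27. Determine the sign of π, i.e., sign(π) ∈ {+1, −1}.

Start at x=25: 25 → 5 → 1 → 11 → 13 → 8 → 7 → … (one orbit).
The orbit structure of x ↦ 11x mod 27: 4 orbits of sizes [18, 6, 2, 1].
With 4 cycles on 27 points, sign = (−1)^{27−4} = -1.
(11|27)_J = -1 (Zolotarev's lemma cross-check).

-1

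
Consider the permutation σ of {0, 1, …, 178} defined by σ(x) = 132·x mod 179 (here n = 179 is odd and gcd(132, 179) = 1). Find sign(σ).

-1

Start at x=165: 165 → 121 → 41 → 42 → 174 → 56 → 53 → … (one orbit).
The orbit structure of x ↦ 132x mod 179: 2 orbits of sizes [178, 1].
179 − 2 = 177 transpositions; sign(π) = (−1)^177 = -1.
(132|179)_J = -1 (Zolotarev's lemma cross-check).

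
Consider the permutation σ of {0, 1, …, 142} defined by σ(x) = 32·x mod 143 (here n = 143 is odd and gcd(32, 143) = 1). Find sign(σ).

Trace 23: π^k(23) = [23, 21, 100, 54, 12, 98, 133] for k=0..6.
The orbit structure of x ↦ 32x mod 143: 17 orbits of sizes [12, 12, 12, 12, 12, 12, 12, 12, 12, 12, 12, 2, 2, 2, 2, 2, 1].
143 − 17 = 126 transpositions; sign(π) = (−1)^126 = +1.

+1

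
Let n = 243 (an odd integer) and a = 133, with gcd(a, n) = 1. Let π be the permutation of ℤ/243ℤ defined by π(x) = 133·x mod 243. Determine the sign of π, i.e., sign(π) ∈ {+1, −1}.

Orbit of 118 under x↦133x: [118, 142, 175, 190, 241, 220, 100]… (length divides ord_243(133)).
Cycle type of π: 81×2 + 27×2 + 9×2 + 3×2 + 1×3; total 11 cycles.
sign(π) = (−1)^{n − #cycles} = (−1)^{243−11} = (−1)^232 = +1.

+1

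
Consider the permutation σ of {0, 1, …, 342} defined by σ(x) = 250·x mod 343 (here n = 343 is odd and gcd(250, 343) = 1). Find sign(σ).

Orbit of 212 under x↦250x: [212, 178, 253, 138, 200, 265, 51]… (length divides ord_343(250)).
4 cycles of lengths [294, 42, 6, 1].
4 cycles on 343: each ℓ→(−1)^(ℓ−1), product (−1)^339 = -1.
Check: (250/343) = -1 by Zolotarev.

-1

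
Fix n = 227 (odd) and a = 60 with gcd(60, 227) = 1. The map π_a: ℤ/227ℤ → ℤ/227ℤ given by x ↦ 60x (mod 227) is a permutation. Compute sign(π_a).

Orbit of 73 under x↦60x: [73, 67, 161, 126, 69, 54, 62]… (length divides ord_227(60)).
π_60 has 2 disjoint cycles with lengths [226, 1] on {0,…,226}.
sign(π) = (−1)^{n − #cycles} = (−1)^{227−2} = (−1)^225 = -1.
Zolotarev: (60|227) = -1, matching the cycle-count sign.

-1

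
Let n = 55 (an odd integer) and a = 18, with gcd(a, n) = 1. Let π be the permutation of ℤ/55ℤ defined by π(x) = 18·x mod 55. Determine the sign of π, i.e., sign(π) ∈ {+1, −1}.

+1

Start at x=7: 7 → 16 → 13 → 14 → 32 → 26 → 28 → … (one orbit).
5 cycles of lengths [20, 20, 10, 4, 1].
Σ(ℓ_i−1) = 55−5 = 50; sign = (−1)^50 = +1.
Check: (18/55) = +1 by Zolotarev.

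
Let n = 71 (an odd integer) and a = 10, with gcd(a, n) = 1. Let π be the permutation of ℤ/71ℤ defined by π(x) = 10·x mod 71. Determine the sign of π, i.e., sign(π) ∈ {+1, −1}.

Orbit of 1 under x↦10x: [1, 10, 29, 6, 60, 32, 36]… (length divides ord_71(10)).
3 cycles of lengths [35, 35, 1].
Σ(ℓ_i−1) = 71−3 = 68; sign = (−1)^68 = +1.
(10|71)_J = +1 (Zolotarev's lemma cross-check).

+1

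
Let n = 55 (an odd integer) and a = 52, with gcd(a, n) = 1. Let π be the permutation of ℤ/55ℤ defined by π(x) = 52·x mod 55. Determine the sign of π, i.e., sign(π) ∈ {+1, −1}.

+1

Orbit of 26 under x↦52x: [26, 32, 14, 13, 16, 7, 34]… (length divides ord_55(52)).
Decompose π into cycles: lengths [20, 20, 10, 4, 1] (5 cycles, including the fixed point 0).
5 cycles on 55: each ℓ→(−1)^(ℓ−1), product (−1)^50 = +1.
The Jacobi symbol (52|55) = +1 (Zolotarev) agrees.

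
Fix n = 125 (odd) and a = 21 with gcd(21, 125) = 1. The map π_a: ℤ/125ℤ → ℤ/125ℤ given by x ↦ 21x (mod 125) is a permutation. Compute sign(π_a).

Trace 86: π^k(86) = [86, 56, 51, 71, 116, 61, 31] for k=0..6.
π_21 has 13 disjoint cycles with lengths [25, 25, 25, 25, 5, 5, 5, 5, 1, 1, 1, 1, 1] on {0,…,124}.
n − c = 125 − 13 = 112; sign = (−1)^112 = +1.
(21|125)_J = +1 (Zolotarev's lemma cross-check).

+1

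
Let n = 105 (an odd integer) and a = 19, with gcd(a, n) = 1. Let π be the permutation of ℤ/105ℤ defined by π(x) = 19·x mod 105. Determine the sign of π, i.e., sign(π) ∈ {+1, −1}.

Start at x=1: 1 → 19 → 46 → 34 → 16 → 94 → 1 (one orbit).
π_19 has 24 disjoint cycles with lengths [6, 6, 6, 6, 6, 6, 6, 6, 6, 6, 6, 6, 6, 6, 6, 2, 2, 2, 2, 2, 2, 1, 1, 1] on {0,…,104}.
Σ(ℓ_i−1) = 105−24 = 81; sign = (−1)^81 = -1.
(19|105)_J = -1 (Zolotarev's lemma cross-check).

-1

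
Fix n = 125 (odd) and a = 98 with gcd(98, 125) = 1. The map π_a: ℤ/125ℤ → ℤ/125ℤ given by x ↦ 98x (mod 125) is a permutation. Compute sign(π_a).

Trace 4: π^k(4) = [4, 17, 41, 18, 14, 122, 81] for k=0..6.
Decompose π into cycles: lengths [100, 20, 4, 1] (4 cycles, including the fixed point 0).
4 cycles on 125: each ℓ→(−1)^(ℓ−1), product (−1)^121 = -1.

-1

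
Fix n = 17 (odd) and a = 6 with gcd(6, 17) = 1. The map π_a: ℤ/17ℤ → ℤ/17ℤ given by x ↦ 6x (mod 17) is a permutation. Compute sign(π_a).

Orbit of 6 under x↦6x: [6, 2, 12, 4, 7, 8, 14]… (length divides ord_17(6)).
The orbit structure of x ↦ 6x mod 17: 2 orbits of sizes [16, 1].
With 2 cycles on 17 points, sign = (−1)^{17−2} = -1.
(6|17)_J = -1 (Zolotarev's lemma cross-check).

-1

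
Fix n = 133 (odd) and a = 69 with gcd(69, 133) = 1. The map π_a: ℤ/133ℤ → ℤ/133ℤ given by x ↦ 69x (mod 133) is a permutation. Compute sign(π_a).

Start at x=106: 106 → 132 → 64 → 27 → 1 → 69 → 106 (one orbit).
π_69 has 25 disjoint cycles with lengths [6, 6, 6, 6, 6, 6, 6, 6, 6, 6, 6, 6, 6, 6, 6, 6, 6, 6, 6, 6, 6, 2, 2, 2, 1] on {0,…,132}.
With 25 cycles on 133 points, sign = (−1)^{133−25} = +1.
The Jacobi symbol (69|133) = +1 (Zolotarev) agrees.

+1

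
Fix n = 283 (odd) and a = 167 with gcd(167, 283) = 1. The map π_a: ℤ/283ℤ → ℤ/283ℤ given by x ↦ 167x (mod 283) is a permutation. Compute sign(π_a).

-1

Start at x=229: 229 → 38 → 120 → 230 → 205 → 275 → 79 → … (one orbit).
Decompose π into cycles: lengths [94, 94, 94, 1] (4 cycles, including the fixed point 0).
Σ(ℓ_i−1) = 283−4 = 279; sign = (−1)^279 = -1.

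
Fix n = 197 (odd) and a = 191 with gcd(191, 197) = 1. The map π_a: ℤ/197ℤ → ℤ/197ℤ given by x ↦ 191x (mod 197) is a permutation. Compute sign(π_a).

Orbit of 36 under x↦191x: [36, 178, 114, 104, 164, 1, 191]… (length divides ord_197(191)).
Decompose π into cycles: lengths [7, 7, 7, 7, 7, 7, 7, 7, 7, 7, 7, 7, 7, 7, 7, 7, 7, 7, 7, 7, 7, 7, 7, 7, 7, 7, 7, 7, 1] (29 cycles, including the fixed point 0).
With 29 cycles on 197 points, sign = (−1)^{197−29} = +1.
The Jacobi symbol (191|197) = +1 (Zolotarev) agrees.

+1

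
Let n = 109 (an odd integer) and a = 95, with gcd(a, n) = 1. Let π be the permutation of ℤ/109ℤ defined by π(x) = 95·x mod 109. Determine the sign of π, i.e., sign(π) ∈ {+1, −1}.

-1

Orbit of 43 under x↦95x: [43, 52, 35, 55, 102, 98, 45]… (length divides ord_109(95)).
The orbit structure of x ↦ 95x mod 109: 2 orbits of sizes [108, 1].
109 − 2 = 107 transpositions; sign(π) = (−1)^107 = -1.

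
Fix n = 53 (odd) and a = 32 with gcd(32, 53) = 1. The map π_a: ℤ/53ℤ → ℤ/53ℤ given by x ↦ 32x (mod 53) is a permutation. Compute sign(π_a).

-1

Start at x=3: 3 → 43 → 51 → 42 → 19 → 25 → 5 → … (one orbit).
2 cycles of lengths [52, 1].
n − c = 53 − 2 = 51; sign = (−1)^51 = -1.
The Jacobi symbol (32|53) = -1 (Zolotarev) agrees.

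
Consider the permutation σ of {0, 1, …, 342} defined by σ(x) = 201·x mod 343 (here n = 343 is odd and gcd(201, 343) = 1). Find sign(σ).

-1

Trace 327: π^k(327) = [327, 214, 139, 156, 143, 274, 194] for k=0..6.
Cycle type of π: 294 + 42 + 6 + 1; total 4 cycles.
sign(π) = (−1)^{n − #cycles} = (−1)^{343−4} = (−1)^339 = -1.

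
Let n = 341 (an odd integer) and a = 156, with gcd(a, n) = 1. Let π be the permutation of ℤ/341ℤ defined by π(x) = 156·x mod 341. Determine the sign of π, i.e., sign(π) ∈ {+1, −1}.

-1

Orbit of 156 under x↦156x: [156, 125, 63, 280, 32, 218, 249]… (length divides ord_341(156)).
π_156 has 62 disjoint cycles with lengths [10, 10, 10, 10, 10, 10, 10, 10, 10, 10, 10, 10, 10, 10, 10, 10, 10, 10, 10, 10, 10, 10, 10, 10, 10, 10, 10, 10, 10, 10, 10, 1, 1, 1, 1, 1, 1, 1, 1, 1, 1, 1, 1, 1, 1, 1, 1, 1, 1, 1, 1, 1, 1, 1, 1, 1, 1, 1, 1, 1, 1, 1] on {0,…,340}.
With 62 cycles on 341 points, sign = (−1)^{341−62} = -1.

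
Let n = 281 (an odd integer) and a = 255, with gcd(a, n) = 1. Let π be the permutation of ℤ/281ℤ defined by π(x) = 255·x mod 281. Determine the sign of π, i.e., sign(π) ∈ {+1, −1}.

-1

Start at x=200: 200 → 139 → 39 → 110 → 231 → 176 → 201 → … (one orbit).
2 cycles of lengths [280, 1].
Σ(ℓ_i−1) = 281−2 = 279; sign = (−1)^279 = -1.
The Jacobi symbol (255|281) = -1 (Zolotarev) agrees.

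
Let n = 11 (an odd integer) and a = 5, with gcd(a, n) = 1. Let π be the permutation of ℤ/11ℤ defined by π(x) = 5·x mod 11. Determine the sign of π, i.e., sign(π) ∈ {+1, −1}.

Start at x=9: 9 → 1 → 5 → 3 → 4 → 9 (one orbit).
Cycle lengths of π_5 on ℤ/11ℤ: [5, 5, 1]; 3 cycles in total.
n − c = 11 − 3 = 8; sign = (−1)^8 = +1.
Check: (5/11) = +1 by Zolotarev.

+1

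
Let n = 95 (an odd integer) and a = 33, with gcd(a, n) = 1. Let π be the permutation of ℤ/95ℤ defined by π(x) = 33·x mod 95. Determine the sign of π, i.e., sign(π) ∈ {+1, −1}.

Orbit of 48 under x↦33x: [48, 64, 22, 61, 18, 24, 32]… (length divides ord_95(33)).
Cycle type of π: 36×2 + 18 + 4 + 1; total 5 cycles.
n − c = 95 − 5 = 90; sign = (−1)^90 = +1.

+1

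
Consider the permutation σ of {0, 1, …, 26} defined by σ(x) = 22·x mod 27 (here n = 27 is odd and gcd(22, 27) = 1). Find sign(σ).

+1

Orbit of 1 under x↦22x: [1, 22, 25, 10, 4, 7, 19]… (length divides ord_27(22)).
Cycle lengths of π_22 on ℤ/27ℤ: [9, 9, 3, 3, 1, 1, 1]; 7 cycles in total.
Σ(ℓ_i−1) = 27−7 = 20; sign = (−1)^20 = +1.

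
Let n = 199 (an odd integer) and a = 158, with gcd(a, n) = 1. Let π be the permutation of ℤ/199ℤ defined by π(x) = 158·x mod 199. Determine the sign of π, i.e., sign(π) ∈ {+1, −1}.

Trace 89: π^k(89) = [89, 132, 160, 7, 111, 26, 128] for k=0..6.
Cycle type of π: 99×2 + 1; total 3 cycles.
sign(π) = (−1)^{n − #cycles} = (−1)^{199−3} = (−1)^196 = +1.
The Jacobi symbol (158|199) = +1 (Zolotarev) agrees.

+1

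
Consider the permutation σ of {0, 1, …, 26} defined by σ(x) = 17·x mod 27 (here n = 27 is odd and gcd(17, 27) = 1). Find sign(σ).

Trace 1: π^k(1) = [1, 17, 19, 26, 10, 8] for k=0..5.
Cycle type of π: 6×3 + 2×4 + 1; total 8 cycles.
Σ(ℓ_i−1) = 27−8 = 19; sign = (−1)^19 = -1.

-1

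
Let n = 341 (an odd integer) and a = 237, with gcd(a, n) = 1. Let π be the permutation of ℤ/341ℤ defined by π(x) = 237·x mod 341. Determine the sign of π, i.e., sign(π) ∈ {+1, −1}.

Trace 312: π^k(312) = [312, 288, 56, 314, 80, 205, 163] for k=0..6.
14 cycles of lengths [30, 30, 30, 30, 30, 30, 30, 30, 30, 30, 15, 15, 10, 1].
sign(π) = (−1)^{n − #cycles} = (−1)^{341−14} = (−1)^327 = -1.
Zolotarev: (237|341) = -1, matching the cycle-count sign.

-1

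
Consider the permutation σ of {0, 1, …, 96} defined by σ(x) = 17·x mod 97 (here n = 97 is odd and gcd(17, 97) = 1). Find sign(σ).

Trace 85: π^k(85) = [85, 87, 24, 20, 49, 57, 96] for k=0..6.
Cycle type of π: 96 + 1; total 2 cycles.
With 2 cycles on 97 points, sign = (−1)^{97−2} = -1.
(17|97)_J = -1 (Zolotarev's lemma cross-check).

-1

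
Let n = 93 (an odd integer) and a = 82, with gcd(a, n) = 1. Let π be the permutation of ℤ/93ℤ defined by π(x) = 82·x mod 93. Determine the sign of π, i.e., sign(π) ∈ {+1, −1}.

Orbit of 1 under x↦82x: [1, 82, 28, 64, 40, 25, 4]… (length divides ord_93(82)).
9 cycles of lengths [15, 15, 15, 15, 15, 15, 1, 1, 1].
n − c = 93 − 9 = 84; sign = (−1)^84 = +1.

+1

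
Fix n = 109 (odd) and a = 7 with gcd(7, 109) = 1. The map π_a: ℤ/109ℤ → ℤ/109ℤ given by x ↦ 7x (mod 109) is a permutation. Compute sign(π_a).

Start at x=35: 35 → 27 → 80 → 15 → 105 → 81 → 22 → … (one orbit).
Cycle type of π: 27×4 + 1; total 5 cycles.
5 cycles on 109: each ℓ→(−1)^(ℓ−1), product (−1)^104 = +1.

+1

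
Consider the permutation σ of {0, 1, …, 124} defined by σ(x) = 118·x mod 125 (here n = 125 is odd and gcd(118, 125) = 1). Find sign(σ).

-1

Start at x=49: 49 → 32 → 26 → 68 → 24 → 82 → 51 → … (one orbit).
Cycle lengths of π_118 on ℤ/125ℤ: [20, 20, 20, 20, 20, 4, 4, 4, 4, 4, 4, 1]; 12 cycles in total.
Σ(ℓ_i−1) = 125−12 = 113; sign = (−1)^113 = -1.
Zolotarev: (118|125) = -1, matching the cycle-count sign.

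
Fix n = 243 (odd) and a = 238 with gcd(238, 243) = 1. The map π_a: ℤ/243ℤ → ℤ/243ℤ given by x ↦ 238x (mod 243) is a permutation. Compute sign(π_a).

Orbit of 142 under x↦238x: [142, 19, 148, 232, 55, 211, 160]… (length divides ord_243(238)).
Cycle lengths of π_238 on ℤ/243ℤ: [81, 81, 27, 27, 9, 9, 3, 3, 1, 1, 1]; 11 cycles in total.
n − c = 243 − 11 = 232; sign = (−1)^232 = +1.

+1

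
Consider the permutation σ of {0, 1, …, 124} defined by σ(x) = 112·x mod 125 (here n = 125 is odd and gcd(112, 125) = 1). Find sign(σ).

Orbit of 34 under x↦112x: [34, 58, 121, 52, 74, 38, 6]… (length divides ord_125(112)).
Cycle lengths of π_112 on ℤ/125ℤ: [100, 20, 4, 1]; 4 cycles in total.
Σ(ℓ_i−1) = 125−4 = 121; sign = (−1)^121 = -1.

-1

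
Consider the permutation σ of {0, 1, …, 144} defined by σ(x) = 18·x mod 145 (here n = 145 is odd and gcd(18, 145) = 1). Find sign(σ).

+1

Start at x=141: 141 → 73 → 9 → 17 → 16 → 143 → 109 → … (one orbit).
7 cycles of lengths [28, 28, 28, 28, 28, 4, 1].
n − c = 145 − 7 = 138; sign = (−1)^138 = +1.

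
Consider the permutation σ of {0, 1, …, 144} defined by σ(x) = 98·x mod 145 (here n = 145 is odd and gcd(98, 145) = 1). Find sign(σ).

+1

Trace 64: π^k(64) = [64, 37, 1, 98, 34, 142, 141] for k=0..6.
π_98 has 7 disjoint cycles with lengths [28, 28, 28, 28, 28, 4, 1] on {0,…,144}.
sign(π) = (−1)^{n − #cycles} = (−1)^{145−7} = (−1)^138 = +1.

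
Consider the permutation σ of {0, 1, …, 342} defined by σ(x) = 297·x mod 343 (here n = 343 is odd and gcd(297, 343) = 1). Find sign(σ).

-1

Orbit of 188 under x↦297x: [188, 270, 271, 225, 283, 16, 293]… (length divides ord_343(297)).
Decompose π into cycles: lengths [294, 42, 6, 1] (4 cycles, including the fixed point 0).
Σ(ℓ_i−1) = 343−4 = 339; sign = (−1)^339 = -1.
The Jacobi symbol (297|343) = -1 (Zolotarev) agrees.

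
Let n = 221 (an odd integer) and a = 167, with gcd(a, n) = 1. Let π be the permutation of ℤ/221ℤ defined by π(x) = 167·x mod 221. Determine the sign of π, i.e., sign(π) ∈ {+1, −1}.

Trace 157: π^k(157) = [157, 141, 121, 96, 120, 150, 77] for k=0..6.
Cycle type of π: 48×4 + 16 + 12 + 1; total 7 cycles.
n − c = 221 − 7 = 214; sign = (−1)^214 = +1.

+1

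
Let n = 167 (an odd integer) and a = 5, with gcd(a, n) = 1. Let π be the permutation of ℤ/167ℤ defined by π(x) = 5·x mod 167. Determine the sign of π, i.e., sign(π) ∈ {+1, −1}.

-1

Start at x=93: 93 → 131 → 154 → 102 → 9 → 45 → 58 → … (one orbit).
Cycle type of π: 166 + 1; total 2 cycles.
sign(π) = (−1)^{n − #cycles} = (−1)^{167−2} = (−1)^165 = -1.
Zolotarev: (5|167) = -1, matching the cycle-count sign.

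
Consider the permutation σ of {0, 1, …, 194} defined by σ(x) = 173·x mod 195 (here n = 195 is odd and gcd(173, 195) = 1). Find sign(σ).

Trace 94: π^k(94) = [94, 77, 61, 23, 79, 17, 16] for k=0..6.
Cycle type of π: 12×12 + 6×6 + 4×3 + 2 + 1; total 23 cycles.
With 23 cycles on 195 points, sign = (−1)^{195−23} = +1.

+1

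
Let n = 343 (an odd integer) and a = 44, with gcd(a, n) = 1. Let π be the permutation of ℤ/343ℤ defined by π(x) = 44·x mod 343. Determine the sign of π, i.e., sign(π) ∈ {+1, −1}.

+1

Trace 277: π^k(277) = [277, 183, 163, 312, 8, 9, 53] for k=0..6.
Cycle lengths of π_44 on ℤ/343ℤ: [147, 147, 21, 21, 3, 3, 1]; 7 cycles in total.
With 7 cycles on 343 points, sign = (−1)^{343−7} = +1.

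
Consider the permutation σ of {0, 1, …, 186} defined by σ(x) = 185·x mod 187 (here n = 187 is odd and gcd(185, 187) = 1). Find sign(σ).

+1

Orbit of 59 under x↦185x: [59, 69, 49, 89, 9, 169, 36]… (length divides ord_187(185)).
9 cycles of lengths [40, 40, 40, 40, 8, 8, 5, 5, 1].
9 cycles on 187: each ℓ→(−1)^(ℓ−1), product (−1)^178 = +1.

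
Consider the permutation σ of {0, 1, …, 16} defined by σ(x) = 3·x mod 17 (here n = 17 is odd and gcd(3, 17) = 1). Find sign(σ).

-1

Trace 14: π^k(14) = [14, 8, 7, 4, 12, 2, 6] for k=0..6.
Cycle type of π: 16 + 1; total 2 cycles.
n − c = 17 − 2 = 15; sign = (−1)^15 = -1.
(3|17)_J = -1 (Zolotarev's lemma cross-check).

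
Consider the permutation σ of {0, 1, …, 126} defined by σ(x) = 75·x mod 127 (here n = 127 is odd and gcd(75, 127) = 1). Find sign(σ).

-1

Orbit of 1 under x↦75x: [1, 75, 37, 108, 99, 59, 107]… (length divides ord_127(75)).
The orbit structure of x ↦ 75x mod 127: 8 orbits of sizes [18, 18, 18, 18, 18, 18, 18, 1].
sign(π) = (−1)^{n − #cycles} = (−1)^{127−8} = (−1)^119 = -1.
(75|127)_J = -1 (Zolotarev's lemma cross-check).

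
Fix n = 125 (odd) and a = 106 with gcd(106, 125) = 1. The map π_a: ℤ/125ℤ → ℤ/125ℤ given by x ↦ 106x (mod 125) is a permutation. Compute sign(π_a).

Trace 111: π^k(111) = [111, 16, 71, 26, 6, 11, 41] for k=0..6.
π_106 has 13 disjoint cycles with lengths [25, 25, 25, 25, 5, 5, 5, 5, 1, 1, 1, 1, 1] on {0,…,124}.
n − c = 125 − 13 = 112; sign = (−1)^112 = +1.

+1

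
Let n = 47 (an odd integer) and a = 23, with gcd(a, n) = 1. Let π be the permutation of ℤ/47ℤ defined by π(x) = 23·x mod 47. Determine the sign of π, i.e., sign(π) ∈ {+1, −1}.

Start at x=10: 10 → 42 → 26 → 34 → 30 → 32 → 31 → … (one orbit).
Decompose π into cycles: lengths [46, 1] (2 cycles, including the fixed point 0).
47 − 2 = 45 transpositions; sign(π) = (−1)^45 = -1.
Check: (23/47) = -1 by Zolotarev.

-1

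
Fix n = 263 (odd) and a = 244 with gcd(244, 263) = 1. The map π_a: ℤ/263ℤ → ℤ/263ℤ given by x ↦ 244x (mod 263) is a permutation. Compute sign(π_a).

Orbit of 150 under x↦244x: [150, 43, 235, 6, 149, 62, 137]… (length divides ord_263(244)).
Decompose π into cycles: lengths [131, 131, 1] (3 cycles, including the fixed point 0).
Σ(ℓ_i−1) = 263−3 = 260; sign = (−1)^260 = +1.
Zolotarev: (244|263) = +1, matching the cycle-count sign.

+1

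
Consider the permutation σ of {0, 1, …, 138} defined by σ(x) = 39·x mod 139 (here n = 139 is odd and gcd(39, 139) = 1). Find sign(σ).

-1

Trace 94: π^k(94) = [94, 52, 82, 1, 39, 131, 105] for k=0..6.
Cycle type of π: 46×3 + 1; total 4 cycles.
4 cycles on 139: each ℓ→(−1)^(ℓ−1), product (−1)^135 = -1.
The Jacobi symbol (39|139) = -1 (Zolotarev) agrees.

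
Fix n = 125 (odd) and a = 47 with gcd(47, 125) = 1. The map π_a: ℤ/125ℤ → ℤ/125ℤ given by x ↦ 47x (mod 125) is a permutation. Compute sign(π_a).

-1

Orbit of 58 under x↦47x: [58, 101, 122, 109, 123, 31, 82]… (length divides ord_125(47)).
4 cycles of lengths [100, 20, 4, 1].
125 − 4 = 121 transpositions; sign(π) = (−1)^121 = -1.
(47|125)_J = -1 (Zolotarev's lemma cross-check).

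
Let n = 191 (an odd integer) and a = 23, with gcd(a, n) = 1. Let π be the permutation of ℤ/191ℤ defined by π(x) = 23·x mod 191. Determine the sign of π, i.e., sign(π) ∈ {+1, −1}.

+1

Trace 24: π^k(24) = [24, 170, 90, 160, 51, 27, 48] for k=0..6.
Decompose π into cycles: lengths [95, 95, 1] (3 cycles, including the fixed point 0).
With 3 cycles on 191 points, sign = (−1)^{191−3} = +1.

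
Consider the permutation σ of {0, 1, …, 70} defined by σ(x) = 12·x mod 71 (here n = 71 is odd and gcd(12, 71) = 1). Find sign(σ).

+1

Orbit of 30 under x↦12x: [30, 5, 60, 10, 49, 20, 27]… (length divides ord_71(12)).
3 cycles of lengths [35, 35, 1].
With 3 cycles on 71 points, sign = (−1)^{71−3} = +1.
(12|71)_J = +1 (Zolotarev's lemma cross-check).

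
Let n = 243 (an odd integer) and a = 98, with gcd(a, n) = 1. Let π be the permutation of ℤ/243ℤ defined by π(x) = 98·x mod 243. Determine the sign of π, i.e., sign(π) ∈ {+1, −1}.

-1

Orbit of 161 under x↦98x: [161, 226, 35, 28, 71, 154, 26]… (length divides ord_243(98)).
Cycle type of π: 54×3 + 18×3 + 6×3 + 2×4 + 1; total 14 cycles.
Σ(ℓ_i−1) = 243−14 = 229; sign = (−1)^229 = -1.
Via Zolotarev, sign(π_{98}) = (98|243) = -1.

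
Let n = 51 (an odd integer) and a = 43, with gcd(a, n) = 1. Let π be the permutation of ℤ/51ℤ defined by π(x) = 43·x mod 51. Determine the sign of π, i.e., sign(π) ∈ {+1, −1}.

+1

Start at x=1: 1 → 43 → 13 → 49 → 16 → 25 → 4 → … (one orbit).
9 cycles of lengths [8, 8, 8, 8, 8, 8, 1, 1, 1].
Σ(ℓ_i−1) = 51−9 = 42; sign = (−1)^42 = +1.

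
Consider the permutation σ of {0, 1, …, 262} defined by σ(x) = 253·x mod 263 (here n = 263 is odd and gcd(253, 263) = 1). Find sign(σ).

+1

Trace 204: π^k(204) = [204, 64, 149, 88, 172, 121, 105] for k=0..6.
The orbit structure of x ↦ 253x mod 263: 3 orbits of sizes [131, 131, 1].
3 cycles on 263: each ℓ→(−1)^(ℓ−1), product (−1)^260 = +1.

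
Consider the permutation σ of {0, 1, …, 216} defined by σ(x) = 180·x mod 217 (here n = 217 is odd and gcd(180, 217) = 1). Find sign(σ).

-1

Start at x=129: 129 → 1 → 180 → 67 → 125 → 149 → 129 (one orbit).
Cycle type of π: 6×31 + 3×10 + 1; total 42 cycles.
n − c = 217 − 42 = 175; sign = (−1)^175 = -1.
Via Zolotarev, sign(π_{180}) = (180|217) = -1.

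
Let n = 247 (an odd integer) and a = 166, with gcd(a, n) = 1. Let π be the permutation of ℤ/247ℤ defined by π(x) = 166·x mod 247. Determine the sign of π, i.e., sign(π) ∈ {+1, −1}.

Trace 231: π^k(231) = [231, 61, 246, 81, 108, 144, 192] for k=0..6.
Decompose π into cycles: lengths [18, 18, 18, 18, 18, 18, 18, 18, 18, 18, 18, 18, 18, 6, 6, 1] (16 cycles, including the fixed point 0).
Σ(ℓ_i−1) = 247−16 = 231; sign = (−1)^231 = -1.
Check: (166/247) = -1 by Zolotarev.

-1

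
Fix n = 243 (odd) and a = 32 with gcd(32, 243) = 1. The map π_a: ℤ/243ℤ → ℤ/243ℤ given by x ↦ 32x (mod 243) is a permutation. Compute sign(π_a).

Trace 25: π^k(25) = [25, 71, 85, 47, 46, 14, 205] for k=0..6.
π_32 has 6 disjoint cycles with lengths [162, 54, 18, 6, 2, 1] on {0,…,242}.
With 6 cycles on 243 points, sign = (−1)^{243−6} = -1.
The Jacobi symbol (32|243) = -1 (Zolotarev) agrees.

-1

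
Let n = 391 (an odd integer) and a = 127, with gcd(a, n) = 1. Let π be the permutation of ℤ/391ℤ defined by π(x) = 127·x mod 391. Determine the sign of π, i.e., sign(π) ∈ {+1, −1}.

Trace 208: π^k(208) = [208, 219, 52, 348, 13, 87, 101] for k=0..6.
Decompose π into cycles: lengths [88, 88, 88, 88, 11, 11, 8, 8, 1] (9 cycles, including the fixed point 0).
n − c = 391 − 9 = 382; sign = (−1)^382 = +1.
The Jacobi symbol (127|391) = +1 (Zolotarev) agrees.

+1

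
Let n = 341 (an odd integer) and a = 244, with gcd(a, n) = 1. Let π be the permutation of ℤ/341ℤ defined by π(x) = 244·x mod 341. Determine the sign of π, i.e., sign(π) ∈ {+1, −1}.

Start at x=157: 157 → 116 → 1 → 244 → 202 → 184 → 225 → … (one orbit).
Cycle lengths of π_244 on ℤ/341ℤ: [10, 10, 10, 10, 10, 10, 10, 10, 10, 10, 10, 10, 10, 10, 10, 10, 10, 10, 10, 10, 10, 10, 10, 10, 10, 10, 10, 10, 10, 10, 10, 10, 10, 10, 1]; 35 cycles in total.
n − c = 341 − 35 = 306; sign = (−1)^306 = +1.

+1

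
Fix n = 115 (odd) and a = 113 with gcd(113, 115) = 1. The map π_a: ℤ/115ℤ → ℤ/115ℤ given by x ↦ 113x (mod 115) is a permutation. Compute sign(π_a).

Start at x=112: 112 → 6 → 103 → 24 → 67 → 96 → 38 → … (one orbit).
Cycle lengths of π_113 on ℤ/115ℤ: [44, 44, 22, 4, 1]; 5 cycles in total.
115 − 5 = 110 transpositions; sign(π) = (−1)^110 = +1.
Check: (113/115) = +1 by Zolotarev.

+1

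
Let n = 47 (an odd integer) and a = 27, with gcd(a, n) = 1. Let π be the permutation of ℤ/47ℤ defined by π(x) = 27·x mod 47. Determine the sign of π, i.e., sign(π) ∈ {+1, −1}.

+1

Trace 21: π^k(21) = [21, 3, 34, 25, 17, 36, 32] for k=0..6.
Cycle type of π: 23×2 + 1; total 3 cycles.
47 − 3 = 44 transpositions; sign(π) = (−1)^44 = +1.
The Jacobi symbol (27|47) = +1 (Zolotarev) agrees.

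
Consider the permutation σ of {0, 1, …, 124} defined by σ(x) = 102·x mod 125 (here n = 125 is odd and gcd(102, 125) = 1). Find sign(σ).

-1

Trace 31: π^k(31) = [31, 37, 24, 73, 71, 117, 59] for k=0..6.
The orbit structure of x ↦ 102x mod 125: 4 orbits of sizes [100, 20, 4, 1].
125 − 4 = 121 transpositions; sign(π) = (−1)^121 = -1.
Check: (102/125) = -1 by Zolotarev.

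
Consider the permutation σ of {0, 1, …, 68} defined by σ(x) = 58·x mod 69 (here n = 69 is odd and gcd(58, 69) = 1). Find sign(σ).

+1

Start at x=1: 1 → 58 → 52 → 49 → 13 → 64 → 55 → … (one orbit).
Cycle lengths of π_58 on ℤ/69ℤ: [11, 11, 11, 11, 11, 11, 1, 1, 1]; 9 cycles in total.
69 − 9 = 60 transpositions; sign(π) = (−1)^60 = +1.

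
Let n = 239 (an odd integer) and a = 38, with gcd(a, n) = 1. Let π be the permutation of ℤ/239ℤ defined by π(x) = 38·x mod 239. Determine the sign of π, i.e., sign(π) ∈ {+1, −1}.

Trace 141: π^k(141) = [141, 100, 215, 44, 238, 201, 229] for k=0..6.
Decompose π into cycles: lengths [14, 14, 14, 14, 14, 14, 14, 14, 14, 14, 14, 14, 14, 14, 14, 14, 14, 1] (18 cycles, including the fixed point 0).
With 18 cycles on 239 points, sign = (−1)^{239−18} = -1.
Check: (38/239) = -1 by Zolotarev.

-1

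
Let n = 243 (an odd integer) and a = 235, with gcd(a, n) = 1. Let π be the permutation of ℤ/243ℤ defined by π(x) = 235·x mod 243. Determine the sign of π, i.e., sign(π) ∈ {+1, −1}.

Orbit of 55 under x↦235x: [55, 46, 118, 28, 19, 91, 1]… (length divides ord_243(235)).
Decompose π into cycles: lengths [27, 27, 27, 27, 27, 27, 9, 9, 9, 9, 9, 9, 3, 3, 3, 3, 3, 3, 1, 1, 1, 1, 1, 1, 1, 1, 1] (27 cycles, including the fixed point 0).
243 − 27 = 216 transpositions; sign(π) = (−1)^216 = +1.
The Jacobi symbol (235|243) = +1 (Zolotarev) agrees.

+1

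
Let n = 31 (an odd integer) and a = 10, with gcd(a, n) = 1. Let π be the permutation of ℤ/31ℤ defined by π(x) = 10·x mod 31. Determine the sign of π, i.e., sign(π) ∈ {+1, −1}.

+1

Orbit of 18 under x↦10x: [18, 25, 2, 20, 14, 16, 5]… (length divides ord_31(10)).
π_10 has 3 disjoint cycles with lengths [15, 15, 1] on {0,…,30}.
3 cycles on 31: each ℓ→(−1)^(ℓ−1), product (−1)^28 = +1.
Zolotarev: (10|31) = +1, matching the cycle-count sign.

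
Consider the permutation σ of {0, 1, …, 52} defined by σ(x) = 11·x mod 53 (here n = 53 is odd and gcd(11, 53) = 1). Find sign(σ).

+1

Start at x=16: 16 → 17 → 28 → 43 → 49 → 9 → 46 → … (one orbit).
Cycle lengths of π_11 on ℤ/53ℤ: [26, 26, 1]; 3 cycles in total.
3 cycles on 53: each ℓ→(−1)^(ℓ−1), product (−1)^50 = +1.
(11|53)_J = +1 (Zolotarev's lemma cross-check).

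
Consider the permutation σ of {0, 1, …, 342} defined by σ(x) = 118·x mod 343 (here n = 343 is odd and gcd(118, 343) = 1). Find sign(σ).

Trace 20: π^k(20) = [20, 302, 307, 211, 202, 169, 48] for k=0..6.
The orbit structure of x ↦ 118x mod 343: 10 orbits of sizes [98, 98, 98, 14, 14, 14, 2, 2, 2, 1].
343 − 10 = 333 transpositions; sign(π) = (−1)^333 = -1.

-1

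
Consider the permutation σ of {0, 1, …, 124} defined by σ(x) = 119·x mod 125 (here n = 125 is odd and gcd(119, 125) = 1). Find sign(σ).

Orbit of 104 under x↦119x: [104, 1, 119, 36, 34, 46, 99]… (length divides ord_125(119)).
The orbit structure of x ↦ 119x mod 125: 7 orbits of sizes [50, 50, 10, 10, 2, 2, 1].
125 − 7 = 118 transpositions; sign(π) = (−1)^118 = +1.
Zolotarev: (119|125) = +1, matching the cycle-count sign.

+1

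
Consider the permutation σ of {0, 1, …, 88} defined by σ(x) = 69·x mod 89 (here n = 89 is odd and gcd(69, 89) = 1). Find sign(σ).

+1

Orbit of 57 under x↦69x: [57, 17, 16, 36, 81, 71, 4]… (length divides ord_89(69)).
π_69 has 3 disjoint cycles with lengths [44, 44, 1] on {0,…,88}.
n − c = 89 − 3 = 86; sign = (−1)^86 = +1.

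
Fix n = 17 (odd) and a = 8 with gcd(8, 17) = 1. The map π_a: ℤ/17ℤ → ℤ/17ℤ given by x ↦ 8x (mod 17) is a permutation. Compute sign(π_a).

Orbit of 8 under x↦8x: [8, 13, 2, 16, 9, 4, 15]… (length divides ord_17(8)).
3 cycles of lengths [8, 8, 1].
With 3 cycles on 17 points, sign = (−1)^{17−3} = +1.
Via Zolotarev, sign(π_{8}) = (8|17) = +1.

+1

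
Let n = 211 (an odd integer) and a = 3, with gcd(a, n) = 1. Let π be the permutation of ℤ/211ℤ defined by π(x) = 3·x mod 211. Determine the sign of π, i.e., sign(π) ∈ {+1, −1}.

-1

Trace 191: π^k(191) = [191, 151, 31, 93, 68, 204, 190] for k=0..6.
The orbit structure of x ↦ 3x mod 211: 2 orbits of sizes [210, 1].
Σ(ℓ_i−1) = 211−2 = 209; sign = (−1)^209 = -1.
Via Zolotarev, sign(π_{3}) = (3|211) = -1.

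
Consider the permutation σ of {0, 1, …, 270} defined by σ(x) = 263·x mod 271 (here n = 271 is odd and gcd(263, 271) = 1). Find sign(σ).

Trace 106: π^k(106) = [106, 236, 9, 199, 34, 270, 8] for k=0..6.
The orbit structure of x ↦ 263x mod 271: 4 orbits of sizes [90, 90, 90, 1].
sign(π) = (−1)^{n − #cycles} = (−1)^{271−4} = (−1)^267 = -1.
Check: (263/271) = -1 by Zolotarev.

-1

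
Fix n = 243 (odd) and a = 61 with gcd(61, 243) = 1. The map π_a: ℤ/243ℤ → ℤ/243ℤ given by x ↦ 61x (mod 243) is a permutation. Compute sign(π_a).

+1

Orbit of 55 under x↦61x: [55, 196, 49, 73, 79, 202, 172]… (length divides ord_243(61)).
Cycle lengths of π_61 on ℤ/243ℤ: [81, 81, 27, 27, 9, 9, 3, 3, 1, 1, 1]; 11 cycles in total.
sign(π) = (−1)^{n − #cycles} = (−1)^{243−11} = (−1)^232 = +1.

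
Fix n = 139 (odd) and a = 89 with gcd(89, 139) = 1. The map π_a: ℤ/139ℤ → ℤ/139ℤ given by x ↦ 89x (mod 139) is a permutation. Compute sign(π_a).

Orbit of 9 under x↦89x: [9, 106, 121, 66, 36, 7, 67]… (length divides ord_139(89)).
The orbit structure of x ↦ 89x mod 139: 3 orbits of sizes [69, 69, 1].
n − c = 139 − 3 = 136; sign = (−1)^136 = +1.
(89|139)_J = +1 (Zolotarev's lemma cross-check).

+1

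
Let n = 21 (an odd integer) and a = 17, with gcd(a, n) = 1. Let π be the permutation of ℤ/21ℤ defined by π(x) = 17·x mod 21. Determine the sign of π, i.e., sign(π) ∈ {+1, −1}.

+1

Trace 16: π^k(16) = [16, 20, 4, 5, 1, 17] for k=0..5.
π_17 has 5 disjoint cycles with lengths [6, 6, 6, 2, 1] on {0,…,20}.
n − c = 21 − 5 = 16; sign = (−1)^16 = +1.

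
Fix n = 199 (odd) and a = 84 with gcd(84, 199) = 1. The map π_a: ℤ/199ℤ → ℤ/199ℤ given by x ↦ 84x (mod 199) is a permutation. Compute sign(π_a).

-1

Orbit of 29 under x↦84x: [29, 48, 52, 189, 155, 85, 175]… (length divides ord_199(84)).
Decompose π into cycles: lengths [198, 1] (2 cycles, including the fixed point 0).
With 2 cycles on 199 points, sign = (−1)^{199−2} = -1.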